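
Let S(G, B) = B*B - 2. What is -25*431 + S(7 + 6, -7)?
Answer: -10728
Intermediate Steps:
S(G, B) = -2 + B² (S(G, B) = B² - 2 = -2 + B²)
-25*431 + S(7 + 6, -7) = -25*431 + (-2 + (-7)²) = -10775 + (-2 + 49) = -10775 + 47 = -10728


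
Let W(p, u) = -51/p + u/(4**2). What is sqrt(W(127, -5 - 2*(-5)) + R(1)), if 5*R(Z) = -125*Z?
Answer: I*sqrt(6474587)/508 ≈ 5.0089*I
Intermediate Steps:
W(p, u) = -51/p + u/16
R(Z) = -25*Z (R(Z) = (-125*Z)/5 = -25*Z)
sqrt(W(127, -5 - 2*(-5)) + R(1)) = sqrt((-51/127 + (-5 - 2*(-5))/16) - 25*1) = sqrt((-51*1/127 + (-5 + 10)/16) - 25) = sqrt((-51/127 + (1/16)*5) - 25) = sqrt((-51/127 + 5/16) - 25) = sqrt(-181/2032 - 25) = sqrt(-50981/2032) = I*sqrt(6474587)/508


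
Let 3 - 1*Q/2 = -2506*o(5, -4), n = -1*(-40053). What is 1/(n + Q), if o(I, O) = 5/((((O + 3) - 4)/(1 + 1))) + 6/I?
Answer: 5/180247 ≈ 2.7740e-5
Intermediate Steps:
o(I, O) = 5/(-½ + O/2) + 6/I (o(I, O) = 5/((((3 + O) - 4)/2)) + 6/I = 5/(((-1 + O)*(½))) + 6/I = 5/(-½ + O/2) + 6/I)
n = 40053
Q = -20018/5 (Q = 6 - (-5012)*2*(-3 + 3*(-4) + 5*5)/(5*(-1 - 4)) = 6 - (-5012)*2*(⅕)*(-3 - 12 + 25)/(-5) = 6 - (-5012)*2*(⅕)*(-⅕)*10 = 6 - (-5012)*(-4)/5 = 6 - 2*10024/5 = 6 - 20048/5 = -20018/5 ≈ -4003.6)
1/(n + Q) = 1/(40053 - 20018/5) = 1/(180247/5) = 5/180247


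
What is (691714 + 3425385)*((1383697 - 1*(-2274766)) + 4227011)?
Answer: 32465277119926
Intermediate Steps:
(691714 + 3425385)*((1383697 - 1*(-2274766)) + 4227011) = 4117099*((1383697 + 2274766) + 4227011) = 4117099*(3658463 + 4227011) = 4117099*7885474 = 32465277119926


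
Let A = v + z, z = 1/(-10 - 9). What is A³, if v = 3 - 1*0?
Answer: 175616/6859 ≈ 25.604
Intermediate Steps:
v = 3 (v = 3 + 0 = 3)
z = -1/19 (z = 1/(-19) = -1/19 ≈ -0.052632)
A = 56/19 (A = 3 - 1/19 = 56/19 ≈ 2.9474)
A³ = (56/19)³ = 175616/6859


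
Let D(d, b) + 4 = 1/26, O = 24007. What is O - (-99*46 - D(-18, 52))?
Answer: 742483/26 ≈ 28557.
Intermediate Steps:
D(d, b) = -103/26 (D(d, b) = -4 + 1/26 = -103/26)
O - (-99*46 - D(-18, 52)) = 24007 - (-99*46 - 1*(-103/26)) = 24007 - (-4554 + 103/26) = 24007 - 1*(-118301/26) = 24007 + 118301/26 = 742483/26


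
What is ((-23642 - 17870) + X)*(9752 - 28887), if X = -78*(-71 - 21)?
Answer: 657019360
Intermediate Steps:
X = 7176 (X = -78*(-92) = 7176)
((-23642 - 17870) + X)*(9752 - 28887) = ((-23642 - 17870) + 7176)*(9752 - 28887) = (-41512 + 7176)*(-19135) = -34336*(-19135) = 657019360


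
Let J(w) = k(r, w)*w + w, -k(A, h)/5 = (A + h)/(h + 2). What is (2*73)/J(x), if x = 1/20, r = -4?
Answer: 29930/109 ≈ 274.59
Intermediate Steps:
k(A, h) = -5*(A + h)/(2 + h) (k(A, h) = -5*(A + h)/(h + 2) = -5*(A + h)/(2 + h))
x = 1/20 ≈ 0.050000
J(w) = w + 5*w*(4 - w)/(2 + w) (J(w) = (5*(-1*(-4) - w)/(2 + w))*w + w = (5*(4 - w)/(2 + w))*w + w = 5*w*(4 - w)/(2 + w) + w = w + 5*w*(4 - w)/(2 + w))
(2*73)/J(x) = (2*73)/((2*(1/20)*(11 - 2*1/20)/(2 + 1/20))) = 146/((2*(1/20)*(11 - ⅒)/(41/20))) = 146/((2*(1/20)*(20/41)*(109/10))) = 146/(109/205) = 146*(205/109) = 29930/109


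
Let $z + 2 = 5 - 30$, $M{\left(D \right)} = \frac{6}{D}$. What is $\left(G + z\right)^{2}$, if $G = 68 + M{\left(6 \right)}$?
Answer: $1764$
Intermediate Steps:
$G = 69$ ($G = 68 + \frac{6}{6} = 68 + 6 \cdot \frac{1}{6} = 68 + 1 = 69$)
$z = -27$ ($z = -2 + \left(5 - 30\right) = -2 - 25 = -27$)
$\left(G + z\right)^{2} = \left(69 - 27\right)^{2} = 42^{2} = 1764$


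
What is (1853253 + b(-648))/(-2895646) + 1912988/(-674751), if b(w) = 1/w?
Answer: -19046768813887/5480901913968 ≈ -3.4751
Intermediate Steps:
(1853253 + b(-648))/(-2895646) + 1912988/(-674751) = (1853253 + 1/(-648))/(-2895646) + 1912988/(-674751) = (1853253 - 1/648)*(-1/2895646) + 1912988*(-1/674751) = (1200907943/648)*(-1/2895646) - 24844/8763 = -1200907943/1876378608 - 24844/8763 = -19046768813887/5480901913968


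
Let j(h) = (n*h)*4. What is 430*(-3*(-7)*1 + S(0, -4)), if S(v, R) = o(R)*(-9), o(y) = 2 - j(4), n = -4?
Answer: -246390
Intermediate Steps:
j(h) = -16*h (j(h) = -4*h*4 = -16*h)
o(y) = 66 (o(y) = 2 - (-16)*4 = 2 - 1*(-64) = 2 + 64 = 66)
S(v, R) = -594 (S(v, R) = 66*(-9) = -594)
430*(-3*(-7)*1 + S(0, -4)) = 430*(-3*(-7)*1 - 594) = 430*(21*1 - 594) = 430*(21 - 594) = 430*(-573) = -246390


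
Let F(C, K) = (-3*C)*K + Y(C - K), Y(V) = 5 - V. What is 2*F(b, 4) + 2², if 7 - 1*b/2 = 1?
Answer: -290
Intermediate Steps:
b = 12 (b = 14 - 2*1 = 14 - 2 = 12)
F(C, K) = 5 + K - C - 3*C*K (F(C, K) = (-3*C)*K + (5 - (C - K)) = -3*C*K + (5 + (K - C)) = -3*C*K + (5 + K - C) = 5 + K - C - 3*C*K)
2*F(b, 4) + 2² = 2*(5 + 4 - 1*12 - 3*12*4) + 2² = 2*(5 + 4 - 12 - 144) + 4 = 2*(-147) + 4 = -294 + 4 = -290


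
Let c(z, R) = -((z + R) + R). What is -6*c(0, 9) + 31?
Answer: 139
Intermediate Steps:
c(z, R) = -z - 2*R (c(z, R) = -((R + z) + R) = -(z + 2*R) = -z - 2*R)
-6*c(0, 9) + 31 = -6*(-1*0 - 2*9) + 31 = -6*(0 - 18) + 31 = -6*(-18) + 31 = 108 + 31 = 139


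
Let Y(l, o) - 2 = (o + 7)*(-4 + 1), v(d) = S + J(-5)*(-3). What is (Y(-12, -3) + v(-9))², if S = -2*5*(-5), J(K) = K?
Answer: 3025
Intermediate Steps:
S = 50 (S = -10*(-5) = 50)
v(d) = 65 (v(d) = 50 - 5*(-3) = 50 + 15 = 65)
Y(l, o) = -19 - 3*o (Y(l, o) = 2 + (o + 7)*(-4 + 1) = 2 + (7 + o)*(-3) = 2 + (-21 - 3*o) = -19 - 3*o)
(Y(-12, -3) + v(-9))² = ((-19 - 3*(-3)) + 65)² = ((-19 + 9) + 65)² = (-10 + 65)² = 55² = 3025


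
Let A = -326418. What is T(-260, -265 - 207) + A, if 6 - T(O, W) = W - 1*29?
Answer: -325911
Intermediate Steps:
T(O, W) = 35 - W (T(O, W) = 6 - (W - 1*29) = 6 - (W - 29) = 6 - (-29 + W) = 6 + (29 - W) = 35 - W)
T(-260, -265 - 207) + A = (35 - (-265 - 207)) - 326418 = (35 - 1*(-472)) - 326418 = (35 + 472) - 326418 = 507 - 326418 = -325911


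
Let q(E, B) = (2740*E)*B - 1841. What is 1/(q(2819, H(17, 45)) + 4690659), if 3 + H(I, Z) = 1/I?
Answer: -17/306493094 ≈ -5.5466e-8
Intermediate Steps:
H(I, Z) = -3 + 1/I
q(E, B) = -1841 + 2740*B*E (q(E, B) = 2740*B*E - 1841 = -1841 + 2740*B*E)
1/(q(2819, H(17, 45)) + 4690659) = 1/((-1841 + 2740*(-3 + 1/17)*2819) + 4690659) = 1/((-1841 + 2740*(-50/17)*2819) + 4690659) = 1/((-1841 - 386203000/17) + 4690659) = 1/(-386234297/17 + 4690659) = 1/(-306493094/17) = -17/306493094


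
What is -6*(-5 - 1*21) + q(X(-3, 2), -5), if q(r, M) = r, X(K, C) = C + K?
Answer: 155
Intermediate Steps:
-6*(-5 - 1*21) + q(X(-3, 2), -5) = -6*(-5 - 1*21) + (2 - 3) = -6*(-5 - 21) - 1 = -6*(-26) - 1 = 156 - 1 = 155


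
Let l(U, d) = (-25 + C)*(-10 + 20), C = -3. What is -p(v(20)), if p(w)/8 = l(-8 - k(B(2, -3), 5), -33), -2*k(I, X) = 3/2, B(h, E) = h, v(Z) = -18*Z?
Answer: 2240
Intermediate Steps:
k(I, X) = -3/4 (k(I, X) = -3/(2*2) = -1/2*3/2 = -3/4)
l(U, d) = -280 (l(U, d) = (-25 - 3)*(-10 + 20) = -28*10 = -280)
p(w) = -2240 (p(w) = 8*(-280) = -2240)
-p(v(20)) = -1*(-2240) = 2240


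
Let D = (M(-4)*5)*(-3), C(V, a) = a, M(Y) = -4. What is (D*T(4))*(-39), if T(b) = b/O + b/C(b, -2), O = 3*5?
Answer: 4056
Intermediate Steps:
O = 15
T(b) = -13*b/30 (T(b) = b/15 + b/(-2) = b*(1/15) + b*(-½) = b/15 - b/2 = -13*b/30)
D = 60 (D = -4*5*(-3) = -20*(-3) = 60)
(D*T(4))*(-39) = (60*(-13/30*4))*(-39) = (60*(-26/15))*(-39) = -104*(-39) = 4056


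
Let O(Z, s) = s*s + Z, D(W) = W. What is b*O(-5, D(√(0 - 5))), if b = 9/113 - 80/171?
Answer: 75010/19323 ≈ 3.8819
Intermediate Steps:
O(Z, s) = Z + s² (O(Z, s) = s² + Z = Z + s²)
b = -7501/19323 (b = 9*(1/113) - 80*1/171 = 9/113 - 80/171 = -7501/19323 ≈ -0.38819)
b*O(-5, D(√(0 - 5))) = -7501*(-5 + (√(0 - 5))²)/19323 = -7501*(-5 + (√(-5))²)/19323 = -7501*(-5 + (I*√5)²)/19323 = -7501*(-5 - 5)/19323 = -7501/19323*(-10) = 75010/19323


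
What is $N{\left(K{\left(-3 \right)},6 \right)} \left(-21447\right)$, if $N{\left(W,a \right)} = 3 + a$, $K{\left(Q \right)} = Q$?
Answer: $-193023$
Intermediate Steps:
$N{\left(K{\left(-3 \right)},6 \right)} \left(-21447\right) = \left(3 + 6\right) \left(-21447\right) = 9 \left(-21447\right) = -193023$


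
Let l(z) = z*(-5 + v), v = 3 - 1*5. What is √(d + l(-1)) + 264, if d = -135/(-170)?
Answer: 264 + √9010/34 ≈ 266.79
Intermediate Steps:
v = -2 (v = 3 - 5 = -2)
l(z) = -7*z (l(z) = z*(-5 - 2) = z*(-7) = -7*z)
d = 27/34 (d = -135*(-1/170) = 27/34 ≈ 0.79412)
√(d + l(-1)) + 264 = √(27/34 - 7*(-1)) + 264 = √(27/34 + 7) + 264 = √(265/34) + 264 = √9010/34 + 264 = 264 + √9010/34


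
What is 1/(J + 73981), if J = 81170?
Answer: 1/155151 ≈ 6.4453e-6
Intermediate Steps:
1/(J + 73981) = 1/(81170 + 73981) = 1/155151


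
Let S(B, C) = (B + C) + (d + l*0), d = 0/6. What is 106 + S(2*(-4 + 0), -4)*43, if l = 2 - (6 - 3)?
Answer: -410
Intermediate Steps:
l = -1 (l = 2 - 1*3 = 2 - 3 = -1)
d = 0 (d = 0*(⅙) = 0)
S(B, C) = B + C (S(B, C) = (B + C) + (0 - 1*0) = (B + C) + (0 + 0) = (B + C) + 0 = B + C)
106 + S(2*(-4 + 0), -4)*43 = 106 + (2*(-4 + 0) - 4)*43 = 106 + (2*(-4) - 4)*43 = 106 + (-8 - 4)*43 = 106 - 12*43 = 106 - 516 = -410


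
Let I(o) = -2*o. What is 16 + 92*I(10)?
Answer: -1824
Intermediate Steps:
16 + 92*I(10) = 16 + 92*(-2*10) = 16 + 92*(-20) = 16 - 1840 = -1824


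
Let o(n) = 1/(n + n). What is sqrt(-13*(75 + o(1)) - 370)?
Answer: I*sqrt(5406)/2 ≈ 36.763*I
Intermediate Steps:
o(n) = 1/(2*n)
sqrt(-13*(75 + o(1)) - 370) = sqrt(-13*(75 + (1/2)/1) - 370) = sqrt(-13*(75 + (1/2)*1) - 370) = sqrt(-13*(75 + 1/2) - 370) = sqrt(-13*151/2 - 370) = sqrt(-1963/2 - 370) = sqrt(-2703/2) = I*sqrt(5406)/2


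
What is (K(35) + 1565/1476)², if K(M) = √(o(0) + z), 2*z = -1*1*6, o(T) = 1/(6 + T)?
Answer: -3723407/2178576 + 1565*I*√102/4428 ≈ -1.7091 + 3.5695*I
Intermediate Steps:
z = -3 (z = (-1*1*6)/2 = (-1*6)/2 = (½)*(-6) = -3)
K(M) = I*√102/6 (K(M) = √(1/(6 + 0) - 3) = √(1/6 - 3) = √(⅙ - 3) = √(-17/6) = I*√102/6)
(K(35) + 1565/1476)² = (I*√102/6 + 1565/1476)² = (1565/1476 + I*√102/6)²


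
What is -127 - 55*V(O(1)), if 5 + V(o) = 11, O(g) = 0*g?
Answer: -457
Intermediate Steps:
O(g) = 0
V(o) = 6 (V(o) = -5 + 11 = 6)
-127 - 55*V(O(1)) = -127 - 55*6 = -127 - 330 = -457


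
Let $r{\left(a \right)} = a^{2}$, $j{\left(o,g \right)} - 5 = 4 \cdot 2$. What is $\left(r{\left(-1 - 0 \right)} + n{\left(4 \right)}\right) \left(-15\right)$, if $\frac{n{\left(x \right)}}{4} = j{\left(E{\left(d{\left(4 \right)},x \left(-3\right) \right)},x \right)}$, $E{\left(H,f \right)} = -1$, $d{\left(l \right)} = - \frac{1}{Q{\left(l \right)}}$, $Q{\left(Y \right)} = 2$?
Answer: $-795$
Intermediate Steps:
$d{\left(l \right)} = - \frac{1}{2}$
$j{\left(o,g \right)} = 13$ ($j{\left(o,g \right)} = 5 + 4 \cdot 2 = 5 + 8 = 13$)
$n{\left(x \right)} = 52$ ($n{\left(x \right)} = 4 \cdot 13 = 52$)
$\left(r{\left(-1 - 0 \right)} + n{\left(4 \right)}\right) \left(-15\right) = \left(\left(-1 - 0\right)^{2} + 52\right) \left(-15\right) = \left(\left(-1 + 0\right)^{2} + 52\right) \left(-15\right) = \left(\left(-1\right)^{2} + 52\right) \left(-15\right) = \left(1 + 52\right) \left(-15\right) = 53 \left(-15\right) = -795$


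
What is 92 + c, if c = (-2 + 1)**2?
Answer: 93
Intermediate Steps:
c = 1 (c = (-1)**2 = 1)
92 + c = 92 + 1 = 93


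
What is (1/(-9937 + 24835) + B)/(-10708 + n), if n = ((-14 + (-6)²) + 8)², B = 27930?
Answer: -416101141/146119584 ≈ -2.8477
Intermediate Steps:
n = 900 (n = ((-14 + 36) + 8)² = (22 + 8)² = 30² = 900)
(1/(-9937 + 24835) + B)/(-10708 + n) = (1/(-9937 + 24835) + 27930)/(-10708 + 900) = (1/14898 + 27930)/(-9808) = (1/14898 + 27930)*(-1/9808) = (416101141/14898)*(-1/9808) = -416101141/146119584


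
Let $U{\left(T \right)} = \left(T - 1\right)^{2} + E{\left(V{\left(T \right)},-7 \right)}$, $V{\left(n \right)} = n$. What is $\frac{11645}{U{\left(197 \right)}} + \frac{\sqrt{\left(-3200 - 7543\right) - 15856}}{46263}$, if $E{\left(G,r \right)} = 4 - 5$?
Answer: $\frac{2329}{7683} + \frac{i \sqrt{26599}}{46263} \approx 0.30314 + 0.0035253 i$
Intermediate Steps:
$E{\left(G,r \right)} = -1$ ($E{\left(G,r \right)} = 4 - 5 = -1$)
$U{\left(T \right)} = -1 + \left(-1 + T\right)^{2}$ ($U{\left(T \right)} = \left(T - 1\right)^{2} - 1 = \left(-1 + T\right)^{2} - 1 = -1 + \left(-1 + T\right)^{2}$)
$\frac{11645}{U{\left(197 \right)}} + \frac{\sqrt{\left(-3200 - 7543\right) - 15856}}{46263} = \frac{11645}{197 \left(-2 + 197\right)} + \frac{\sqrt{\left(-3200 - 7543\right) - 15856}}{46263} = \frac{11645}{197 \cdot 195} + \sqrt{-10743 - 15856} \cdot \frac{1}{46263} = \frac{11645}{38415} + \sqrt{-26599} \cdot \frac{1}{46263} = 11645 \cdot \frac{1}{38415} + i \sqrt{26599} \cdot \frac{1}{46263} = \frac{2329}{7683} + \frac{i \sqrt{26599}}{46263}$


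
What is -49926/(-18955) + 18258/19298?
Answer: 654776169/182896795 ≈ 3.5800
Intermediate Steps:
-49926/(-18955) + 18258/19298 = -49926*(-1/18955) + 18258*(1/19298) = 49926/18955 + 9129/9649 = 654776169/182896795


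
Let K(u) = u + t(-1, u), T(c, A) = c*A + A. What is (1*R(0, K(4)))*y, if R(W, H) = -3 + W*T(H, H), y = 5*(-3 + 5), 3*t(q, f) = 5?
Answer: -30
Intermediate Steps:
t(q, f) = 5/3 (t(q, f) = (⅓)*5 = 5/3)
T(c, A) = A + A*c (T(c, A) = A*c + A = A + A*c)
y = 10 (y = 5*2 = 10)
K(u) = 5/3 + u (K(u) = u + 5/3 = 5/3 + u)
R(W, H) = -3 + H*W*(1 + H) (R(W, H) = -3 + W*(H*(1 + H)) = -3 + H*W*(1 + H))
(1*R(0, K(4)))*y = (1*(-3 + (5/3 + 4)*0*(1 + (5/3 + 4))))*10 = (1*(-3 + (17/3)*0*(1 + 17/3)))*10 = (1*(-3 + (17/3)*0*(20/3)))*10 = (1*(-3 + 0))*10 = (1*(-3))*10 = -3*10 = -30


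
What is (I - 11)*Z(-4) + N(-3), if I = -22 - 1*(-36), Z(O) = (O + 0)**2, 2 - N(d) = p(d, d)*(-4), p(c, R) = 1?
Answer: 54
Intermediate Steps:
N(d) = 6 (N(d) = 2 - (-4) = 2 - 1*(-4) = 2 + 4 = 6)
Z(O) = O**2
I = 14 (I = -22 + 36 = 14)
(I - 11)*Z(-4) + N(-3) = (14 - 11)*(-4)**2 + 6 = 3*16 + 6 = 48 + 6 = 54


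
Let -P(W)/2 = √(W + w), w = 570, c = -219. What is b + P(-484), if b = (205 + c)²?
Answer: 196 - 2*√86 ≈ 177.45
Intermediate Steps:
P(W) = -2*√(570 + W) (P(W) = -2*√(W + 570) = -2*√(570 + W))
b = 196 (b = (205 - 219)² = (-14)² = 196)
b + P(-484) = 196 - 2*√(570 - 484) = 196 - 2*√86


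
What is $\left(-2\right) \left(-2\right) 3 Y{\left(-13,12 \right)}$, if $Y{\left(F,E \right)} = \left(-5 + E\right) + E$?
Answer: $228$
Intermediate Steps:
$Y{\left(F,E \right)} = -5 + 2 E$
$\left(-2\right) \left(-2\right) 3 Y{\left(-13,12 \right)} = \left(-2\right) \left(-2\right) 3 \left(-5 + 2 \cdot 12\right) = 4 \cdot 3 \left(-5 + 24\right) = 12 \cdot 19 = 228$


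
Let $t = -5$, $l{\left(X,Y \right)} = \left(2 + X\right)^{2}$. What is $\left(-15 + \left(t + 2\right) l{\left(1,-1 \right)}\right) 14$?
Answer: $-588$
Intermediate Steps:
$\left(-15 + \left(t + 2\right) l{\left(1,-1 \right)}\right) 14 = \left(-15 + \left(-5 + 2\right) \left(2 + 1\right)^{2}\right) 14 = \left(-15 - 3 \cdot 3^{2}\right) 14 = \left(-15 - 27\right) 14 = \left(-42\right) 14 = -588$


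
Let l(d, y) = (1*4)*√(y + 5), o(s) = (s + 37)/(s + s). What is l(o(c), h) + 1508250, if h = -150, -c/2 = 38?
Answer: 1508250 + 4*I*√145 ≈ 1.5083e+6 + 48.166*I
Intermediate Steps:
c = -76 (c = -2*38 = -76)
o(s) = (37 + s)/(2*s) (o(s) = (37 + s)/((2*s)) = (37 + s)*(1/(2*s)) = (37 + s)/(2*s))
l(d, y) = 4*√(5 + y)
l(o(c), h) + 1508250 = 4*√(5 - 150) + 1508250 = 4*√(-145) + 1508250 = 4*(I*√145) + 1508250 = 4*I*√145 + 1508250 = 1508250 + 4*I*√145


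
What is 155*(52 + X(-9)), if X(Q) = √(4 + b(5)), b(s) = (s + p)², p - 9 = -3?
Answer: 8060 + 775*√5 ≈ 9793.0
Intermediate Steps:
p = 6 (p = 9 - 3 = 6)
b(s) = (6 + s)² (b(s) = (s + 6)² = (6 + s)²)
X(Q) = 5*√5 (X(Q) = √(4 + (6 + 5)²) = √(4 + 11²) = √(4 + 121) = √125 = 5*√5)
155*(52 + X(-9)) = 155*(52 + 5*√5) = 8060 + 775*√5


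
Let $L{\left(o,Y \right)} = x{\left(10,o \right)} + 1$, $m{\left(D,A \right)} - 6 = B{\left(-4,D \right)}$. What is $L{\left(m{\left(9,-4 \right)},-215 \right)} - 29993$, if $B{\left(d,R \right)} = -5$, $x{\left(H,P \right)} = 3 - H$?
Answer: $-29999$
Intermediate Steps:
$m{\left(D,A \right)} = 1$ ($m{\left(D,A \right)} = 6 - 5 = 1$)
$L{\left(o,Y \right)} = -6$ ($L{\left(o,Y \right)} = \left(3 - 10\right) + 1 = -7 + 1 = -6$)
$L{\left(m{\left(9,-4 \right)},-215 \right)} - 29993 = -6 - 29993 = -29999$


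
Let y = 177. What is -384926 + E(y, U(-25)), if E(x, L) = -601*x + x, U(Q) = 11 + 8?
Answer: -491126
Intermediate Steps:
U(Q) = 19
E(x, L) = -600*x
-384926 + E(y, U(-25)) = -384926 - 600*177 = -384926 - 106200 = -491126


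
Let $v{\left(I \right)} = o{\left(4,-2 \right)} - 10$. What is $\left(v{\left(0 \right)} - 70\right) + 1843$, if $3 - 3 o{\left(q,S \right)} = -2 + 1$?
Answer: $\frac{5293}{3} \approx 1764.3$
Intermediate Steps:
$o{\left(q,S \right)} = \frac{4}{3}$ ($o{\left(q,S \right)} = 1 - \frac{-2 + 1}{3} = 1 - - \frac{1}{3} = 1 + \frac{1}{3} = \frac{4}{3}$)
$v{\left(I \right)} = - \frac{26}{3}$ ($v{\left(I \right)} = \frac{4}{3} - 10 = - \frac{26}{3}$)
$\left(v{\left(0 \right)} - 70\right) + 1843 = \left(- \frac{26}{3} - 70\right) + 1843 = - \frac{236}{3} + 1843 = \frac{5293}{3}$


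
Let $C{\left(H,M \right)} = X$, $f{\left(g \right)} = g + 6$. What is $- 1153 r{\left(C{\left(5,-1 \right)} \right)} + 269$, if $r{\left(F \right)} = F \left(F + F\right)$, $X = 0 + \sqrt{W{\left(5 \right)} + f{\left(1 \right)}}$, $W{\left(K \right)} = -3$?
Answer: $-8955$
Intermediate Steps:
$f{\left(g \right)} = 6 + g$
$X = 2$ ($X = 0 + \sqrt{-3 + \left(6 + 1\right)} = 0 + \sqrt{-3 + 7} = 0 + \sqrt{4} = 0 + 2 = 2$)
$C{\left(H,M \right)} = 2$
$r{\left(F \right)} = 2 F^{2}$ ($r{\left(F \right)} = F 2 F = 2 F^{2}$)
$- 1153 r{\left(C{\left(5,-1 \right)} \right)} + 269 = - 1153 \cdot 2 \cdot 2^{2} + 269 = - 1153 \cdot 2 \cdot 4 + 269 = \left(-1153\right) 8 + 269 = -9224 + 269 = -8955$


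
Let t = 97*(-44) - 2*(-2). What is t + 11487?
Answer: 7223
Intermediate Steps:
t = -4264 (t = -4268 + 4 = -4264)
t + 11487 = -4264 + 11487 = 7223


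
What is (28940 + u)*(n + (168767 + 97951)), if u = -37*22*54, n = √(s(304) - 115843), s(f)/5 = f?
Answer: -4005037488 - 15016*I*√114323 ≈ -4.005e+9 - 5.0772e+6*I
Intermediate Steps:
s(f) = 5*f
n = I*√114323 (n = √(5*304 - 115843) = √(1520 - 115843) = √(-114323) = I*√114323 ≈ 338.12*I)
u = -43956 (u = -814*54 = -43956)
(28940 + u)*(n + (168767 + 97951)) = (28940 - 43956)*(I*√114323 + (168767 + 97951)) = -15016*(I*√114323 + 266718) = -15016*(266718 + I*√114323) = -4005037488 - 15016*I*√114323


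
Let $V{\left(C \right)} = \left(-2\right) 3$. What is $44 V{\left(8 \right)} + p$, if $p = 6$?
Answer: $-258$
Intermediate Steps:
$V{\left(C \right)} = -6$
$44 V{\left(8 \right)} + p = 44 \left(-6\right) + 6 = -264 + 6 = -258$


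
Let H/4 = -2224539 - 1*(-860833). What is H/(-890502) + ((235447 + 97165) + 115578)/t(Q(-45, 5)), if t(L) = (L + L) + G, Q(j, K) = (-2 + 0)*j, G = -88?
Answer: 99903983797/20481546 ≈ 4877.8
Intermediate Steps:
Q(j, K) = -2*j
H = -5454824 (H = 4*(-2224539 - 1*(-860833)) = 4*(-2224539 + 860833) = 4*(-1363706) = -5454824)
t(L) = -88 + 2*L (t(L) = (L + L) - 88 = 2*L - 88 = -88 + 2*L)
H/(-890502) + ((235447 + 97165) + 115578)/t(Q(-45, 5)) = -5454824/(-890502) + ((235447 + 97165) + 115578)/(-88 + 2*(-2*(-45))) = -5454824*(-1/890502) + (332612 + 115578)/(-88 + 2*90) = 2727412/445251 + 448190/(-88 + 180) = 2727412/445251 + 448190/92 = 2727412/445251 + 448190*(1/92) = 2727412/445251 + 224095/46 = 99903983797/20481546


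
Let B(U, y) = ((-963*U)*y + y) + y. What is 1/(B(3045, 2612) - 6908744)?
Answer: -1/7666162540 ≈ -1.3044e-10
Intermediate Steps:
B(U, y) = 2*y - 963*U*y (B(U, y) = (-963*U*y + y) + y = (y - 963*U*y) + y = 2*y - 963*U*y)
1/(B(3045, 2612) - 6908744) = 1/(2612*(2 - 963*3045) - 6908744) = 1/(2612*(2 - 2932335) - 6908744) = 1/(2612*(-2932333) - 6908744) = 1/(-7659253796 - 6908744) = 1/(-7666162540) = -1/7666162540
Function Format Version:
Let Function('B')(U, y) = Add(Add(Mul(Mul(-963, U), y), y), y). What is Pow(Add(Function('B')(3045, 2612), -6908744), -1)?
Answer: Rational(-1, 7666162540) ≈ -1.3044e-10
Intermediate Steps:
Function('B')(U, y) = Add(Mul(2, y), Mul(-963, U, y)) (Function('B')(U, y) = Add(Add(Mul(-963, U, y), y), y) = Add(Add(y, Mul(-963, U, y)), y) = Add(Mul(2, y), Mul(-963, U, y)))
Pow(Add(Function('B')(3045, 2612), -6908744), -1) = Pow(Add(Mul(2612, Add(2, Mul(-963, 3045))), -6908744), -1) = Pow(Add(Mul(2612, Add(2, -2932335)), -6908744), -1) = Pow(Add(Mul(2612, -2932333), -6908744), -1) = Pow(Add(-7659253796, -6908744), -1) = Pow(-7666162540, -1) = Rational(-1, 7666162540)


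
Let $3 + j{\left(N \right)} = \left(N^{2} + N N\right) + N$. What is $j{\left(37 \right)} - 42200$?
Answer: $-39428$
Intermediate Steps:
$j{\left(N \right)} = -3 + N + 2 N^{2}$ ($j{\left(N \right)} = -3 + \left(\left(N^{2} + N N\right) + N\right) = -3 + \left(\left(N^{2} + N^{2}\right) + N\right) = -3 + \left(2 N^{2} + N\right) = -3 + \left(N + 2 N^{2}\right) = -3 + N + 2 N^{2}$)
$j{\left(37 \right)} - 42200 = \left(-3 + 37 + 2 \cdot 37^{2}\right) - 42200 = \left(-3 + 37 + 2 \cdot 1369\right) - 42200 = \left(-3 + 37 + 2738\right) - 42200 = 2772 - 42200 = -39428$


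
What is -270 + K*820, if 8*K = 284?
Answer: 28840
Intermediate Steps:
K = 71/2 (K = (⅛)*284 = 71/2 ≈ 35.500)
-270 + K*820 = -270 + (71/2)*820 = -270 + 29110 = 28840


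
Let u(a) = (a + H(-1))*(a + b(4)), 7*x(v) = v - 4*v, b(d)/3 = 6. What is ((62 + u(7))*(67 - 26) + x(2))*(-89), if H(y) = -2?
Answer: -4776007/7 ≈ -6.8229e+5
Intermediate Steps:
b(d) = 18 (b(d) = 3*6 = 18)
x(v) = -3*v/7 (x(v) = (v - 4*v)/7 = (-3*v)/7 = -3*v/7)
u(a) = (-2 + a)*(18 + a) (u(a) = (a - 2)*(a + 18) = (-2 + a)*(18 + a))
((62 + u(7))*(67 - 26) + x(2))*(-89) = ((62 + (-36 + 7**2 + 16*7))*(67 - 26) - 3/7*2)*(-89) = ((62 + (-36 + 49 + 112))*41 - 6/7)*(-89) = ((62 + 125)*41 - 6/7)*(-89) = (187*41 - 6/7)*(-89) = (7667 - 6/7)*(-89) = (53663/7)*(-89) = -4776007/7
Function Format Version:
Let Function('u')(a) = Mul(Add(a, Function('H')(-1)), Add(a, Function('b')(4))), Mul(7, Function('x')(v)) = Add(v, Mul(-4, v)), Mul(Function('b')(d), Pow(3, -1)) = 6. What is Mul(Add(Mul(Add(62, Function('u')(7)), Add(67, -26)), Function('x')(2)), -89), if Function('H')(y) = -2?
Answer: Rational(-4776007, 7) ≈ -6.8229e+5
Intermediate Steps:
Function('b')(d) = 18 (Function('b')(d) = Mul(3, 6) = 18)
Function('x')(v) = Mul(Rational(-3, 7), v) (Function('x')(v) = Mul(Rational(1, 7), Add(v, Mul(-4, v))) = Mul(Rational(1, 7), Mul(-3, v)) = Mul(Rational(-3, 7), v))
Function('u')(a) = Mul(Add(-2, a), Add(18, a)) (Function('u')(a) = Mul(Add(a, -2), Add(a, 18)) = Mul(Add(-2, a), Add(18, a)))
Mul(Add(Mul(Add(62, Function('u')(7)), Add(67, -26)), Function('x')(2)), -89) = Mul(Add(Mul(Add(62, Add(-36, Pow(7, 2), Mul(16, 7))), Add(67, -26)), Mul(Rational(-3, 7), 2)), -89) = Mul(Add(Mul(Add(62, Add(-36, 49, 112)), 41), Rational(-6, 7)), -89) = Mul(Add(Mul(Add(62, 125), 41), Rational(-6, 7)), -89) = Mul(Add(Mul(187, 41), Rational(-6, 7)), -89) = Mul(Add(7667, Rational(-6, 7)), -89) = Mul(Rational(53663, 7), -89) = Rational(-4776007, 7)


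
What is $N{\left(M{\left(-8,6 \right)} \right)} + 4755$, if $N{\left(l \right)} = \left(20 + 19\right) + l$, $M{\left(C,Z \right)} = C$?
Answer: $4786$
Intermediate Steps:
$N{\left(l \right)} = 39 + l$
$N{\left(M{\left(-8,6 \right)} \right)} + 4755 = \left(39 - 8\right) + 4755 = 31 + 4755 = 4786$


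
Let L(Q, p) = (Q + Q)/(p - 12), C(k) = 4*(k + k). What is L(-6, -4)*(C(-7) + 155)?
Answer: 297/4 ≈ 74.250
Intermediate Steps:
C(k) = 8*k (C(k) = 4*(2*k) = 8*k)
L(Q, p) = 2*Q/(-12 + p) (L(Q, p) = (2*Q)/(-12 + p) = 2*Q/(-12 + p))
L(-6, -4)*(C(-7) + 155) = (2*(-6)/(-12 - 4))*(8*(-7) + 155) = (2*(-6)/(-16))*(-56 + 155) = (2*(-6)*(-1/16))*99 = (¾)*99 = 297/4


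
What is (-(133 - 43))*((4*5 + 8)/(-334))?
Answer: 1260/167 ≈ 7.5449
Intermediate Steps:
(-(133 - 43))*((4*5 + 8)/(-334)) = (-1*90)*((20 + 8)*(-1/334)) = -2520*(-1)/334 = -90*(-14/167) = 1260/167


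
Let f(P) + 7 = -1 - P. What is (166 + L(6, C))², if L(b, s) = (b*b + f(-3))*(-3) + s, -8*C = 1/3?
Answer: 3066001/576 ≈ 5322.9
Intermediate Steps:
f(P) = -8 - P (f(P) = -7 + (-1 - P) = -8 - P)
C = -1/24 (C = -⅛/3 = -⅛*⅓ = -1/24 ≈ -0.041667)
L(b, s) = 15 + s - 3*b² (L(b, s) = (b*b + (-8 - 1*(-3)))*(-3) + s = (b² + (-8 + 3))*(-3) + s = (b² - 5)*(-3) + s = (-5 + b²)*(-3) + s = (15 - 3*b²) + s = 15 + s - 3*b²)
(166 + L(6, C))² = (166 + (15 - 1/24 - 3*6²))² = (166 + (15 - 1/24 - 3*36))² = (166 + (15 - 1/24 - 108))² = (166 - 2233/24)² = (1751/24)² = 3066001/576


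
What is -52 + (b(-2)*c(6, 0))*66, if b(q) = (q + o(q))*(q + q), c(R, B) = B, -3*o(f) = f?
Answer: -52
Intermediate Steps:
o(f) = -f/3
b(q) = 4*q²/3 (b(q) = (q - q/3)*(q + q) = (2*q/3)*(2*q) = 4*q²/3)
-52 + (b(-2)*c(6, 0))*66 = -52 + (((4/3)*(-2)²)*0)*66 = -52 + (((4/3)*4)*0)*66 = -52 + ((16/3)*0)*66 = -52 + 0*66 = -52 + 0 = -52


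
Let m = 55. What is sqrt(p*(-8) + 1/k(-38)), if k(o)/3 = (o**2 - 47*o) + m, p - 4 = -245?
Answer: sqrt(20805482895)/3285 ≈ 43.909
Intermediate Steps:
p = -241 (p = 4 - 245 = -241)
k(o) = 165 - 141*o + 3*o**2 (k(o) = 3*((o**2 - 47*o) + 55) = 3*(55 + o**2 - 47*o) = 165 - 141*o + 3*o**2)
sqrt(p*(-8) + 1/k(-38)) = sqrt(-241*(-8) + 1/(165 - 141*(-38) + 3*(-38)**2)) = sqrt(1928 + 1/(165 + 5358 + 3*1444)) = sqrt(1928 + 1/(165 + 5358 + 4332)) = sqrt(1928 + 1/9855) = sqrt(19000441/9855) = sqrt(20805482895)/3285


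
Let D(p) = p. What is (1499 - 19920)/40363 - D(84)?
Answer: -3408913/40363 ≈ -84.456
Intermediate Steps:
(1499 - 19920)/40363 - D(84) = (1499 - 19920)/40363 - 1*84 = -18421*1/40363 - 84 = -18421/40363 - 84 = -3408913/40363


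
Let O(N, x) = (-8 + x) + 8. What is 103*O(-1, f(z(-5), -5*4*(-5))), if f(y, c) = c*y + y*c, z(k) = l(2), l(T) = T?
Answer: 41200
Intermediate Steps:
z(k) = 2
f(y, c) = 2*c*y (f(y, c) = c*y + c*y = 2*c*y)
O(N, x) = x
103*O(-1, f(z(-5), -5*4*(-5))) = 103*(2*(-5*4*(-5))*2) = 103*(2*(-20*(-5))*2) = 103*(2*100*2) = 103*400 = 41200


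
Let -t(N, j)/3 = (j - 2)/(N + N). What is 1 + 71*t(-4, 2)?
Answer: 1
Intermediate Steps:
t(N, j) = -3*(-2 + j)/(2*N) (t(N, j) = -3*(j - 2)/(N + N) = -3*(-2 + j)/(2*N))
1 + 71*t(-4, 2) = 1 + 71*((3/2)*(2 - 1*2)/(-4)) = 1 + 71*((3/2)*(-1/4)*(2 - 2)) = 1 + 71*((3/2)*(-1/4)*0) = 1 + 71*0 = 1 + 0 = 1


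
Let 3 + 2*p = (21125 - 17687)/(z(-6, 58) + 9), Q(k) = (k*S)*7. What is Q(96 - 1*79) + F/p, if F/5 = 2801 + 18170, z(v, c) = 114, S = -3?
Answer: 8232899/1023 ≈ 8047.8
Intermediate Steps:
Q(k) = -21*k (Q(k) = (k*(-3))*7 = -3*k*7 = -21*k)
F = 104855 (F = 5*(2801 + 18170) = 5*20971 = 104855)
p = 1023/82 (p = -3/2 + ((21125 - 17687)/(114 + 9))/2 = -3/2 + (3438/123)/2 = -3/2 + (3438*(1/123))/2 = -3/2 + (1/2)*(1146/41) = -3/2 + 573/41 = 1023/82 ≈ 12.476)
Q(96 - 1*79) + F/p = -21*(96 - 1*79) + 104855/(1023/82) = -21*(96 - 79) + 104855*(82/1023) = -21*17 + 8598110/1023 = -357 + 8598110/1023 = 8232899/1023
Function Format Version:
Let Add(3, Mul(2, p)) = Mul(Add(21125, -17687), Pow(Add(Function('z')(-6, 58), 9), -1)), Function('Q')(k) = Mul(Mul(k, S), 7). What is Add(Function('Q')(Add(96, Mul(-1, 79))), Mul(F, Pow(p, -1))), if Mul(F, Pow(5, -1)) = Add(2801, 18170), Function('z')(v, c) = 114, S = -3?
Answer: Rational(8232899, 1023) ≈ 8047.8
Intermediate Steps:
Function('Q')(k) = Mul(-21, k) (Function('Q')(k) = Mul(Mul(k, -3), 7) = Mul(Mul(-3, k), 7) = Mul(-21, k))
F = 104855 (F = Mul(5, Add(2801, 18170)) = Mul(5, 20971) = 104855)
p = Rational(1023, 82) (p = Add(Rational(-3, 2), Mul(Rational(1, 2), Mul(Add(21125, -17687), Pow(Add(114, 9), -1)))) = Add(Rational(-3, 2), Mul(Rational(1, 2), Mul(3438, Pow(123, -1)))) = Add(Rational(-3, 2), Mul(Rational(1, 2), Mul(3438, Rational(1, 123)))) = Add(Rational(-3, 2), Mul(Rational(1, 2), Rational(1146, 41))) = Add(Rational(-3, 2), Rational(573, 41)) = Rational(1023, 82) ≈ 12.476)
Add(Function('Q')(Add(96, Mul(-1, 79))), Mul(F, Pow(p, -1))) = Add(Mul(-21, Add(96, Mul(-1, 79))), Mul(104855, Pow(Rational(1023, 82), -1))) = Add(Mul(-21, Add(96, -79)), Mul(104855, Rational(82, 1023))) = Add(Mul(-21, 17), Rational(8598110, 1023)) = Add(-357, Rational(8598110, 1023)) = Rational(8232899, 1023)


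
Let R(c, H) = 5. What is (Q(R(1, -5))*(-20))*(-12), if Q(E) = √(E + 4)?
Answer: 720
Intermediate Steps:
Q(E) = √(4 + E)
(Q(R(1, -5))*(-20))*(-12) = (√(4 + 5)*(-20))*(-12) = (√9*(-20))*(-12) = (3*(-20))*(-12) = -60*(-12) = 720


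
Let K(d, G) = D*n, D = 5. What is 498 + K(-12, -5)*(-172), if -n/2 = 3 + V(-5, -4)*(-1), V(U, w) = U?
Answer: 14258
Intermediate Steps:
n = -16 (n = -2*(3 - 5*(-1)) = -2*(3 + 5) = -2*8 = -16)
K(d, G) = -80 (K(d, G) = 5*(-16) = -80)
498 + K(-12, -5)*(-172) = 498 - 80*(-172) = 498 + 13760 = 14258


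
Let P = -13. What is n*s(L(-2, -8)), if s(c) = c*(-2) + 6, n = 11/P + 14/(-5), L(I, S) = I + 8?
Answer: 1422/65 ≈ 21.877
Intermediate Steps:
L(I, S) = 8 + I
n = -237/65 (n = 11/(-13) + 14/(-5) = 11*(-1/13) + 14*(-1/5) = -11/13 - 14/5 = -237/65 ≈ -3.6462)
s(c) = 6 - 2*c (s(c) = -2*c + 6 = 6 - 2*c)
n*s(L(-2, -8)) = -237*(6 - 2*(8 - 2))/65 = -237*(6 - 2*6)/65 = -237*(6 - 12)/65 = -237/65*(-6) = 1422/65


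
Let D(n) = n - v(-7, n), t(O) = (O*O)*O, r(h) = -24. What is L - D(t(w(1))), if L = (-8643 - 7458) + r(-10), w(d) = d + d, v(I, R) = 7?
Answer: -16126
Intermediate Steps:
w(d) = 2*d
t(O) = O**3 (t(O) = O**2*O = O**3)
L = -16125 (L = (-8643 - 7458) - 24 = -16101 - 24 = -16125)
D(n) = -7 + n (D(n) = n - 1*7 = n - 7 = -7 + n)
L - D(t(w(1))) = -16125 - (-7 + (2*1)**3) = -16125 - (-7 + 2**3) = -16125 - (-7 + 8) = -16125 - 1*1 = -16125 - 1 = -16126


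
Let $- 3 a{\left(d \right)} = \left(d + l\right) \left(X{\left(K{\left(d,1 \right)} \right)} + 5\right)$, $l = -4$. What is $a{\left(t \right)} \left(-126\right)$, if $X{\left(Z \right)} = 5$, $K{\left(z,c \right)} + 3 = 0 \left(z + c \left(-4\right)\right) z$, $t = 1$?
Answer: $-1260$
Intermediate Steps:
$K{\left(z,c \right)} = -3$ ($K{\left(z,c \right)} = -3 + 0 \left(z + c \left(-4\right)\right) z = -3 + 0 \left(z - 4 c\right) z = -3 + 0 z = -3 + 0 = -3$)
$a{\left(d \right)} = \frac{40}{3} - \frac{10 d}{3}$ ($a{\left(d \right)} = - \frac{\left(d - 4\right) \left(5 + 5\right)}{3} = - \frac{\left(-4 + d\right) 10}{3} = - \frac{-40 + 10 d}{3} = \frac{40}{3} - \frac{10 d}{3}$)
$a{\left(t \right)} \left(-126\right) = \left(\frac{40}{3} - \frac{10}{3}\right) \left(-126\right) = 10 \left(-126\right) = -1260$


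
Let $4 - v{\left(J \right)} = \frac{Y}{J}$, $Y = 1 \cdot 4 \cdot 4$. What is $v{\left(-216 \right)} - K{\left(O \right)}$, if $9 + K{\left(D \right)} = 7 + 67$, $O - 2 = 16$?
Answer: $- \frac{1645}{27} \approx -60.926$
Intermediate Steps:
$O = 18$ ($O = 2 + 16 = 18$)
$K{\left(D \right)} = 65$ ($K{\left(D \right)} = -9 + \left(7 + 67\right) = -9 + 74 = 65$)
$Y = 16$ ($Y = 4 \cdot 4 = 16$)
$v{\left(J \right)} = 4 - \frac{16}{J}$
$v{\left(-216 \right)} - K{\left(O \right)} = \left(4 - \frac{16}{-216}\right) - 65 = \left(4 - - \frac{2}{27}\right) - 65 = \left(4 + \frac{2}{27}\right) - 65 = \frac{110}{27} - 65 = - \frac{1645}{27}$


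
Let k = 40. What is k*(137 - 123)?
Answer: 560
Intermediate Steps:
k*(137 - 123) = 40*(137 - 123) = 40*14 = 560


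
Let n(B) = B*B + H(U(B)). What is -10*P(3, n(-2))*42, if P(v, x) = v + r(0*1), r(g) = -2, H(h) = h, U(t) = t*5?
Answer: -420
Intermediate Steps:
U(t) = 5*t
n(B) = B² + 5*B (n(B) = B*B + 5*B = B² + 5*B)
P(v, x) = -2 + v (P(v, x) = v - 2 = -2 + v)
-10*P(3, n(-2))*42 = -10*(-2 + 3)*42 = -10*1*42 = -10*42 = -420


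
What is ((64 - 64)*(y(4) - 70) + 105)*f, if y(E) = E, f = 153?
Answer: 16065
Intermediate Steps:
((64 - 64)*(y(4) - 70) + 105)*f = ((64 - 64)*(4 - 70) + 105)*153 = (0*(-66) + 105)*153 = (0 + 105)*153 = 105*153 = 16065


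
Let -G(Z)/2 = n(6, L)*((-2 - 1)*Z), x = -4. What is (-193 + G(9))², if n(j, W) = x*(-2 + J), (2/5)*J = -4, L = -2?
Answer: 5755201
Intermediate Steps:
J = -10 (J = (5/2)*(-4) = -10)
n(j, W) = 48 (n(j, W) = -4*(-2 - 10) = -4*(-12) = 48)
G(Z) = 288*Z (G(Z) = -96*(-2 - 1)*Z = -96*(-3*Z) = -(-288)*Z = 288*Z)
(-193 + G(9))² = (-193 + 288*9)² = (-193 + 2592)² = 2399² = 5755201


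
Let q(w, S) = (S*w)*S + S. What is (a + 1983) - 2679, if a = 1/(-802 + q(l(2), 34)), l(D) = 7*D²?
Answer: -21993599/31600 ≈ -696.00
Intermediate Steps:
q(w, S) = S + w*S² (q(w, S) = w*S² + S = S + w*S²)
a = 1/31600 (a = 1/(-802 + 34*(1 + 34*(7*2²))) = 1/(-802 + 34*(1 + 34*(7*4))) = 1/(-802 + 34*(1 + 34*28)) = 1/(-802 + 34*(1 + 952)) = 1/(-802 + 34*953) = 1/(-802 + 32402) = 1/31600 ≈ 3.1646e-5)
(a + 1983) - 2679 = (1/31600 + 1983) - 2679 = 62662801/31600 - 2679 = -21993599/31600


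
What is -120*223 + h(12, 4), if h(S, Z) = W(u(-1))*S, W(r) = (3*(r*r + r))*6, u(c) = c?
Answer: -26760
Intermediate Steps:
W(r) = 18*r + 18*r² (W(r) = (3*(r² + r))*6 = (3*(r + r²))*6 = (3*r + 3*r²)*6 = 18*r + 18*r²)
h(S, Z) = 0 (h(S, Z) = (18*(-1)*(1 - 1))*S = (18*(-1)*0)*S = 0*S = 0)
-120*223 + h(12, 4) = -120*223 + 0 = -26760 + 0 = -26760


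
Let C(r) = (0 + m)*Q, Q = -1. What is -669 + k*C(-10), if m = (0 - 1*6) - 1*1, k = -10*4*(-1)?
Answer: -389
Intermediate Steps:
k = 40 (k = -40*(-1) = 40)
m = -7 (m = (0 - 6) - 1 = -6 - 1 = -7)
C(r) = 7 (C(r) = (0 - 7)*(-1) = -7*(-1) = 7)
-669 + k*C(-10) = -669 + 40*7 = -669 + 280 = -389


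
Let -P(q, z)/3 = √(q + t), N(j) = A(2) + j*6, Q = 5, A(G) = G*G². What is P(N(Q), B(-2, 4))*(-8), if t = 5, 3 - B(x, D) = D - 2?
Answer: 24*√43 ≈ 157.38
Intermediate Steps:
B(x, D) = 5 - D (B(x, D) = 3 - (D - 2) = 3 - (-2 + D) = 3 + (2 - D) = 5 - D)
A(G) = G³
N(j) = 8 + 6*j (N(j) = 2³ + j*6 = 8 + 6*j)
P(q, z) = -3*√(5 + q) (P(q, z) = -3*√(q + 5) = -3*√(5 + q))
P(N(Q), B(-2, 4))*(-8) = -3*√(5 + (8 + 6*5))*(-8) = -3*√(5 + (8 + 30))*(-8) = -3*√(5 + 38)*(-8) = -3*√43*(-8) = 24*√43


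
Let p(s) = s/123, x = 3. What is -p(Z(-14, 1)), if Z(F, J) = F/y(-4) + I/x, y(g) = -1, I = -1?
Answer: -⅑ ≈ -0.11111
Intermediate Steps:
Z(F, J) = -⅓ - F (Z(F, J) = F/(-1) - 1/3 = F*(-1) - 1*⅓ = -F - ⅓ = -⅓ - F)
p(s) = s/123 (p(s) = s*(1/123) = s/123)
-p(Z(-14, 1)) = -(-⅓ - 1*(-14))/123 = -(-⅓ + 14)/123 = -41/(123*3) = -1*⅑ = -⅑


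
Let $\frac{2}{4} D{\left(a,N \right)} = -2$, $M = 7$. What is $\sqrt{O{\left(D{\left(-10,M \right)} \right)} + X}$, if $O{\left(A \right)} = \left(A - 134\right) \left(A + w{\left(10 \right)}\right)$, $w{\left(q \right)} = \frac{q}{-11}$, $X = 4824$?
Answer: $\frac{246 \sqrt{11}}{11} \approx 74.172$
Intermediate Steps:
$w{\left(q \right)} = - \frac{q}{11}$ ($w{\left(q \right)} = q \left(- \frac{1}{11}\right) = - \frac{q}{11}$)
$D{\left(a,N \right)} = -4$ ($D{\left(a,N \right)} = 2 \left(-2\right) = -4$)
$O{\left(A \right)} = \left(-134 + A\right) \left(- \frac{10}{11} + A\right)$ ($O{\left(A \right)} = \left(A - 134\right) \left(A - \frac{10}{11}\right) = \left(-134 + A\right) \left(A - \frac{10}{11}\right) = \left(-134 + A\right) \left(- \frac{10}{11} + A\right)$)
$\sqrt{O{\left(D{\left(-10,M \right)} \right)} + X} = \sqrt{\left(\frac{1340}{11} + \left(-4\right)^{2} - - \frac{5936}{11}\right) + 4824} = \sqrt{\left(\frac{1340}{11} + 16 + \frac{5936}{11}\right) + 4824} = \sqrt{\frac{7452}{11} + 4824} = \sqrt{\frac{60516}{11}} = \frac{246 \sqrt{11}}{11}$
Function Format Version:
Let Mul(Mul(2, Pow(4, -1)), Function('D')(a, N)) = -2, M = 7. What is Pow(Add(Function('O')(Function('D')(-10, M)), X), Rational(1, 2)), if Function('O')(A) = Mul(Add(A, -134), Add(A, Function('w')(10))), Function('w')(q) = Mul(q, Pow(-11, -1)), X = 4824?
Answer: Mul(Rational(246, 11), Pow(11, Rational(1, 2))) ≈ 74.172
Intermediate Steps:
Function('w')(q) = Mul(Rational(-1, 11), q) (Function('w')(q) = Mul(q, Rational(-1, 11)) = Mul(Rational(-1, 11), q))
Function('D')(a, N) = -4 (Function('D')(a, N) = Mul(2, -2) = -4)
Function('O')(A) = Mul(Add(-134, A), Add(Rational(-10, 11), A)) (Function('O')(A) = Mul(Add(A, -134), Add(A, Mul(Rational(-1, 11), 10))) = Mul(Add(-134, A), Add(A, Rational(-10, 11))) = Mul(Add(-134, A), Add(Rational(-10, 11), A)))
Pow(Add(Function('O')(Function('D')(-10, M)), X), Rational(1, 2)) = Pow(Add(Add(Rational(1340, 11), Pow(-4, 2), Mul(Rational(-1484, 11), -4)), 4824), Rational(1, 2)) = Pow(Add(Add(Rational(1340, 11), 16, Rational(5936, 11)), 4824), Rational(1, 2)) = Pow(Add(Rational(7452, 11), 4824), Rational(1, 2)) = Pow(Rational(60516, 11), Rational(1, 2)) = Mul(Rational(246, 11), Pow(11, Rational(1, 2)))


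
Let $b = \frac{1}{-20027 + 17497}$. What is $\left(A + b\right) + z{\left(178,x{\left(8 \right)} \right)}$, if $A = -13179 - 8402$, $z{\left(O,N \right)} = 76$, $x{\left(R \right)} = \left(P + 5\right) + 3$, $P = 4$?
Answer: $- \frac{54407651}{2530} \approx -21505.0$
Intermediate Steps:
$x{\left(R \right)} = 12$ ($x{\left(R \right)} = \left(4 + 5\right) + 3 = 9 + 3 = 12$)
$b = - \frac{1}{2530}$ ($b = \frac{1}{-2530} = - \frac{1}{2530} \approx -0.00039526$)
$A = -21581$ ($A = -13179 - 8402 = -21581$)
$\left(A + b\right) + z{\left(178,x{\left(8 \right)} \right)} = \left(-21581 - \frac{1}{2530}\right) + 76 = - \frac{54599931}{2530} + 76 = - \frac{54407651}{2530}$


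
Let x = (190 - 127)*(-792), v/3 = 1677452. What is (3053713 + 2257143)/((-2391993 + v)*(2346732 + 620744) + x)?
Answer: 1327714/1958803445973 ≈ 6.7782e-7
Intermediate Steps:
v = 5032356 (v = 3*1677452 = 5032356)
x = -49896 (x = 63*(-792) = -49896)
(3053713 + 2257143)/((-2391993 + v)*(2346732 + 620744) + x) = (3053713 + 2257143)/((-2391993 + 5032356)*(2346732 + 620744) - 49896) = 5310856/(2640363*2967476 - 49896) = 5310856/(7835213833788 - 49896) = 5310856/7835213783892 = 5310856*(1/7835213783892) = 1327714/1958803445973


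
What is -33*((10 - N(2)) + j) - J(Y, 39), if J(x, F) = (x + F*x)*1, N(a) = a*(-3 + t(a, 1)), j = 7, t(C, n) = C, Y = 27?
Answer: -1707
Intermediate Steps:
N(a) = a*(-3 + a)
J(x, F) = x + F*x
-33*((10 - N(2)) + j) - J(Y, 39) = -33*((10 - 2*(-3 + 2)) + 7) - 27*(1 + 39) = -33*((10 - 2*(-1)) + 7) - 27*40 = -33*((10 - 1*(-2)) + 7) - 1*1080 = -33*((10 + 2) + 7) - 1080 = -33*(12 + 7) - 1080 = -33*19 - 1080 = -627 - 1080 = -1707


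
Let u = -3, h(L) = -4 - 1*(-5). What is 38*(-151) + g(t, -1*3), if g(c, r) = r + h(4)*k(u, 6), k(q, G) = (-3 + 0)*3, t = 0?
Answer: -5750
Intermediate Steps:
h(L) = 1 (h(L) = -4 + 5 = 1)
k(q, G) = -9 (k(q, G) = -3*3 = -9)
g(c, r) = -9 + r (g(c, r) = r + 1*(-9) = r - 9 = -9 + r)
38*(-151) + g(t, -1*3) = 38*(-151) + (-9 - 1*3) = -5738 + (-9 - 3) = -5738 - 12 = -5750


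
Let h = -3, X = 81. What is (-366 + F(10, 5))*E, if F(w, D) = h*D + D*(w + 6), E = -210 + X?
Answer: 38829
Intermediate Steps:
E = -129 (E = -210 + 81 = -129)
F(w, D) = -3*D + D*(6 + w) (F(w, D) = -3*D + D*(w + 6) = -3*D + D*(6 + w))
(-366 + F(10, 5))*E = (-366 + 5*(3 + 10))*(-129) = (-366 + 5*13)*(-129) = (-366 + 65)*(-129) = -301*(-129) = 38829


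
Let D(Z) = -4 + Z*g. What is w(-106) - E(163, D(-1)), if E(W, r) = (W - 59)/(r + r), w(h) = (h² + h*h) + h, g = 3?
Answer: 156614/7 ≈ 22373.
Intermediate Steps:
D(Z) = -4 + 3*Z (D(Z) = -4 + Z*3 = -4 + 3*Z)
w(h) = h + 2*h² (w(h) = (h² + h²) + h = 2*h² + h = h + 2*h²)
E(W, r) = (-59 + W)/(2*r) (E(W, r) = (-59 + W)/((2*r)) = (-59 + W)*(1/(2*r)) = (-59 + W)/(2*r))
w(-106) - E(163, D(-1)) = -106*(1 + 2*(-106)) - (-59 + 163)/(2*(-4 + 3*(-1))) = -106*(1 - 212) - 104/(2*(-4 - 3)) = -106*(-211) - 104/(2*(-7)) = 22366 - (-1)*104/(2*7) = 22366 - 1*(-52/7) = 22366 + 52/7 = 156614/7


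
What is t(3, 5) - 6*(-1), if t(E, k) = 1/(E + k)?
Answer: 49/8 ≈ 6.1250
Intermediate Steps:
t(3, 5) - 6*(-1) = 1/(3 + 5) - 6*(-1) = 1/8 + 6 = ⅛ + 6 = 49/8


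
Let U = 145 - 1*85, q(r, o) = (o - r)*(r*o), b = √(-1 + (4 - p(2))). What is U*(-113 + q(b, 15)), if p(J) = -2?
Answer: -11280 + 13500*√5 ≈ 18907.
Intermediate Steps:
b = √5 (b = √(-1 + (4 - 1*(-2))) = √(-1 + (4 + 2)) = √(-1 + 6) = √5 ≈ 2.2361)
q(r, o) = o*r*(o - r) (q(r, o) = (o - r)*(o*r) = o*r*(o - r))
U = 60 (U = 145 - 85 = 60)
U*(-113 + q(b, 15)) = 60*(-113 + 15*√5*(15 - √5)) = -6780 + 900*√5*(15 - √5)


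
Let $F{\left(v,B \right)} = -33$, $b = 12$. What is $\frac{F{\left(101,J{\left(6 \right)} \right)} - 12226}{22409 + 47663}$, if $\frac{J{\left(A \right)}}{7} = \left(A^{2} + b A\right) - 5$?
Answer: $- \frac{12259}{70072} \approx -0.17495$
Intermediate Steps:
$J{\left(A \right)} = -35 + 7 A^{2} + 84 A$ ($J{\left(A \right)} = 7 \left(\left(A^{2} + 12 A\right) - 5\right) = 7 \left(-5 + A^{2} + 12 A\right) = -35 + 7 A^{2} + 84 A$)
$\frac{F{\left(101,J{\left(6 \right)} \right)} - 12226}{22409 + 47663} = \frac{-33 - 12226}{22409 + 47663} = - \frac{12259}{70072}$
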